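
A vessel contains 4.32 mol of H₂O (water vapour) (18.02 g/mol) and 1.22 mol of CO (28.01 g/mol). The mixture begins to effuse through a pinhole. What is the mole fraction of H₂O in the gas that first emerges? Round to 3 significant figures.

Effusion rate of each component ∝ n_i/√M_i (partial pressure × 1/√M).
So x_H₂O in the escaping gas = (n_H₂O/√M_H₂O) / Σ(n_i/√M_i)
= (4.32/√18.02) / (4.32/√18.02 + 1.22/√28.01) = 1.018/(1.018 + 0.2305) = 0.815.

0.815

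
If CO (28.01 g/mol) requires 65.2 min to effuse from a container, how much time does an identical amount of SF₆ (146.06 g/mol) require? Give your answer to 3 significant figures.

149 min

Using Graham's law: t_SF₆/t_CO = √(M_SF₆/M_CO) = √(146.06/28.01) = √5.215 = 2.284.
So the time for SF₆ is 65.2 × 2.284 = 149 min.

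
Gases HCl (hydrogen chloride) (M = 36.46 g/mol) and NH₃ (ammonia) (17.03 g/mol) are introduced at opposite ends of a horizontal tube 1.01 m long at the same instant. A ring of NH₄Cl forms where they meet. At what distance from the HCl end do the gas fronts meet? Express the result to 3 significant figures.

Distances travelled in equal time are proportional to diffusion rates, so d_HCl/d_NH₃ = √(M_NH₃/M_HCl) = √(17.03/36.46) = 0.6834.
With d_HCl + d_NH₃ = 1.01 m, d_NH₃ = 1.01/(1 + 0.6834) = 0.6000 m.
d_HCl = 1.01 − 0.6000 = 0.410 m.

0.410 m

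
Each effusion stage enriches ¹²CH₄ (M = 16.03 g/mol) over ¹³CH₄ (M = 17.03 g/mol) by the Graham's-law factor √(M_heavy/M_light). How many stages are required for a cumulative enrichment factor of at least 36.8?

Per stage α = (17.03/16.03)^(1/2) = 1.06238^0.5, giving ln α = 0.03026.
Need α^N ≥ 36.8 ⇒ N ≥ ln(36.8) / ln α = 3.605 / 0.03026 = 119.16.
Rounding up, N = 120 stages.

120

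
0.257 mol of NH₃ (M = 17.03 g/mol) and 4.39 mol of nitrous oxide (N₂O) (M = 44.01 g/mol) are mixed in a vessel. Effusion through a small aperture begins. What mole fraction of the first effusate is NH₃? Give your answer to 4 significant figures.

Each component's effusion rate ∝ (its partial pressure)·(1/√M) ∝ n_i/√M_i.
x_NH₃(eff) = (n_NH₃/√M_NH₃) / (n_NH₃/√M_NH₃ + n_N₂O/√M_N₂O)
= (0.257/√17.03) / (0.257/√17.03 + 4.39/√44.01) = 0.06228/(0.06228 + 0.6617) = 0.08602.

0.08602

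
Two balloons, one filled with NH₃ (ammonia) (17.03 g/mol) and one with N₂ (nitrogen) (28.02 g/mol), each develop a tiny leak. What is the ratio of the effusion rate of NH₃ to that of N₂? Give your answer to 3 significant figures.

1.28

Using Graham's law: rate_NH₃/rate_N₂ = √(M_N₂/M_NH₃) = √(28.02/17.03) = √1.645 = 1.28.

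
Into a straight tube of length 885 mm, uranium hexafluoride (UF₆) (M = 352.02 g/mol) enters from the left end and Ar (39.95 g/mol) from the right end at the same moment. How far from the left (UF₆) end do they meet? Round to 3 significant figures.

Graham's law gives d_UF₆/d_Ar = rate_UF₆/rate_Ar = √(M_Ar/M_UF₆) = √(39.95/352.02) = 0.3369.
With d_UF₆ + d_Ar = 885 mm, d_Ar = 885/(1 + 0.3369) = 662.0 mm.
d_UF₆ = 885 − 662.0 = 223 mm.

223 mm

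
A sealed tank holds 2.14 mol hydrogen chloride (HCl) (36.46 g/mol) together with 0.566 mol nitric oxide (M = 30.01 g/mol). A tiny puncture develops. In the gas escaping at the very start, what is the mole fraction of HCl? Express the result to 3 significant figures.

0.774

Each component's effusion rate ∝ (its partial pressure)·(1/√M) ∝ n_i/√M_i.
x_HCl(eff) = (n_HCl/√M_HCl) / (n_HCl/√M_HCl + n_NO/√M_NO)
= (2.14/√36.46) / (2.14/√36.46 + 0.566/√30.01) = 0.3544/(0.3544 + 0.1033) = 0.774.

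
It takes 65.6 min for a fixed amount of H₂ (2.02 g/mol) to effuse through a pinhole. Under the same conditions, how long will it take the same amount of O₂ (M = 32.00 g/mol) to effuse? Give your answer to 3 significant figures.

261 min

By Graham's law, t_O₂/t_H₂ = √(M_O₂/M_H₂) = √(32.00/2.02) = √15.84 = 3.980.
So the time for O₂ is 65.6 × 3.980 = 261 min.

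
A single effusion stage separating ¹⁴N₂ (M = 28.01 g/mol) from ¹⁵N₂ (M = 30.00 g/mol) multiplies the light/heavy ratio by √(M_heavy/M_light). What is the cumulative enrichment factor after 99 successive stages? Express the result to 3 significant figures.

29.9

The single-stage factor is √(M_heavy/M_light), so 99 stages give [√(30.00/28.01)]^99 = (30.00/28.01)^(99/2).
= 1.07105^(99/2) = 29.9.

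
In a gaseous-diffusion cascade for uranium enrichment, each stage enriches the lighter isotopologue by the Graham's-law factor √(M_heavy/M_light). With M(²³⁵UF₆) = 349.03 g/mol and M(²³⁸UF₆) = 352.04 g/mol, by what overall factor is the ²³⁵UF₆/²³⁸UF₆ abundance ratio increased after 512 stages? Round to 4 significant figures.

After 512 stages the ratio has grown by (√(352.04/349.03))^512 = (352.04/349.03)^(512/2).
= 1.00862^256 = 9.009.

9.009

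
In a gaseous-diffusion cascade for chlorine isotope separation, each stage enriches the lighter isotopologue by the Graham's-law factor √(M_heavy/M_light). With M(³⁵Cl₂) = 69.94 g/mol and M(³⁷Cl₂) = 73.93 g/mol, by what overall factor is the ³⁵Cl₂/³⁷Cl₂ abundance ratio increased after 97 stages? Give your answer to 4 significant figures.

14.74

After 97 stages the ratio has grown by (√(73.93/69.94))^97 = (73.93/69.94)^(97/2).
= 1.05705^(97/2) = 14.74.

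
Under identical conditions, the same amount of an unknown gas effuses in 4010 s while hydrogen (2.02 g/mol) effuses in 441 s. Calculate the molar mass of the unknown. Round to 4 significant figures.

167.0 g/mol

Using Graham's law: t_X/t_H₂ = √(M_X/M_H₂).
4010/441 = 9.093 = √(M_X/2.02)
M_X = 2.02 × 9.093² = 2.02 × 82.68 = 167.0 g/mol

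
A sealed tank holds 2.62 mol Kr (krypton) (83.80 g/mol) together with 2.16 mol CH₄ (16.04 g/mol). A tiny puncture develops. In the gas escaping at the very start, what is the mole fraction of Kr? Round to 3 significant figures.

Effusion rate of each component ∝ n_i/√M_i (partial pressure × 1/√M).
So x_Kr in the escaping gas = (n_Kr/√M_Kr) / Σ(n_i/√M_i)
= (2.62/√83.80) / (2.62/√83.80 + 2.16/√16.04) = 0.2862/(0.2862 + 0.5393) = 0.347.

0.347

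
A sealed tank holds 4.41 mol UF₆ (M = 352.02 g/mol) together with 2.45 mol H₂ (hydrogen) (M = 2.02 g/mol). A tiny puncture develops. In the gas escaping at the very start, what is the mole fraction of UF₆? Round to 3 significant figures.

0.120

Rate_i ∝ x_i/√M_i (Graham's law weighted by mole fraction), so the effusate composition follows n_i/√M_i.
Mole fraction of UF₆ in the effusate = (n_UF₆/√M_UF₆) / (n_UF₆/√M_UF₆ + n_H₂/√M_H₂)
= (4.41/√352.02) / (4.41/√352.02 + 2.45/√2.02) = 0.2350/(0.2350 + 1.724) = 0.120.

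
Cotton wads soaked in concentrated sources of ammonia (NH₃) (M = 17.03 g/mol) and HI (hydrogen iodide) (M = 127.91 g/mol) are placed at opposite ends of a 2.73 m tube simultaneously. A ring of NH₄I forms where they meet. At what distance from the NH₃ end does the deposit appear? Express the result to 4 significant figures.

2.000 m

In equal time, each gas travels a distance ∝ its rate ∝ 1/√M, so d_NH₃/d_HI = √(M_HI/M_NH₃) = √(127.91/17.03) = 2.741.
With d_NH₃ + d_HI = 2.73 m, d_HI = 2.73/(1 + 2.741) = 0.7298 m.
d_NH₃ = 2.73 − 0.7298 = 2.000 m.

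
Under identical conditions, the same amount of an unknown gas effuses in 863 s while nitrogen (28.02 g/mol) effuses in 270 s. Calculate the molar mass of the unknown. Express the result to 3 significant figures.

From Graham's law, t_X/t_N₂ = √(M_X/M_N₂).
863/270 = 3.196 = √(M_X/28.02)
M_X = 28.02 × 3.196² = 28.02 × 10.22 = 286 g/mol

286 g/mol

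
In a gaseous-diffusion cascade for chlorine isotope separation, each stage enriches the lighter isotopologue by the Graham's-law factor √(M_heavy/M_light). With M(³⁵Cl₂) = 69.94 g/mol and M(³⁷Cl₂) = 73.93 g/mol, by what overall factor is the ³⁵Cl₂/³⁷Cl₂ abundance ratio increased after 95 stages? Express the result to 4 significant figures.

Each stage multiplies the ratio by α = √(73.93/69.94), so after 95 stages the overall factor is α^95 = (73.93/69.94)^(95/2).
= 1.05705^(95/2) = 13.95.

13.95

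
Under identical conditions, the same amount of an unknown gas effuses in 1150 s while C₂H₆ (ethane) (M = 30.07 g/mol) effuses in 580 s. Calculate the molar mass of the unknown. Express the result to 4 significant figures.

By Graham's law, t_X/t_C₂H₆ = √(M_X/M_C₂H₆).
1150/580 = 1.983 = √(M_X/30.07)
M_X = 30.07 × 1.983² = 30.07 × 3.931 = 118.2 g/mol

118.2 g/mol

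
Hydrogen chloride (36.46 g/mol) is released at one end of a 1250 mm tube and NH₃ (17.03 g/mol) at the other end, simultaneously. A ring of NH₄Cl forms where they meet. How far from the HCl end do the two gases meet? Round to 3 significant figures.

Graham's law gives d_HCl/d_NH₃ = rate_HCl/rate_NH₃ = √(M_NH₃/M_HCl) = √(17.03/36.46) = 0.6834.
With d_HCl + d_NH₃ = 1250 mm, d_NH₃ = 1250/(1 + 0.6834) = 742.5 mm.
d_HCl = 1250 − 742.5 = 507 mm.

507 mm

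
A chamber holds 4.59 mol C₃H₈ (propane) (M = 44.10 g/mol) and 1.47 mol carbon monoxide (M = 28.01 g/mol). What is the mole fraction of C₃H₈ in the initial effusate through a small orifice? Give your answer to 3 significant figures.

Effusion rate of each component ∝ n_i/√M_i (partial pressure × 1/√M).
So x_C₃H₈ in the escaping gas = (n_C₃H₈/√M_C₃H₈) / Σ(n_i/√M_i)
= (4.59/√44.10) / (4.59/√44.10 + 1.47/√28.01) = 0.6912/(0.6912 + 0.2778) = 0.713.

0.713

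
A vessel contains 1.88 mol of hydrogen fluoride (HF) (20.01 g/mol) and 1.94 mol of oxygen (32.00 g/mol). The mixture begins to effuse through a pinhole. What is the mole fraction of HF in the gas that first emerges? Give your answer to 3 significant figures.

0.551

The effusion rate of species i is ∝ p_i/√M_i ∝ n_i/√M_i.
Mole fraction of HF in the effusate = (n_HF/√M_HF) / (n_HF/√M_HF + n_O₂/√M_O₂)
= (1.88/√20.01) / (1.88/√20.01 + 1.94/√32.00) = 0.4203/(0.4203 + 0.3429) = 0.551.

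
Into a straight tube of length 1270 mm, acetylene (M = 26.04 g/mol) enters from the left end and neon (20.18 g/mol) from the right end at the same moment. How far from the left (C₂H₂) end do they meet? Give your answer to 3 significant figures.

The fronts meet when d_C₂H₂ + d_Ne = L with d_C₂H₂/d_Ne = √(M_Ne/M_C₂H₂) (Graham's law). Here √(M_Ne/M_C₂H₂) = √(20.18/26.04) = 0.8803.
With d_C₂H₂ + d_Ne = 1270 mm, d_Ne = 1270/(1 + 0.8803) = 675.4 mm.
d_C₂H₂ = 1270 − 675.4 = 595 mm.

595 mm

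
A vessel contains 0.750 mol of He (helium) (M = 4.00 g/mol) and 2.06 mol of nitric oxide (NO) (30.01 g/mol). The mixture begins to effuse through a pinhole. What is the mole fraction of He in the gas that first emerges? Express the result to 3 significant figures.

0.499

Each component's effusion rate ∝ (its partial pressure)·(1/√M) ∝ n_i/√M_i.
Mole fraction of He in the effusate = (n_He/√M_He) / (n_He/√M_He + n_NO/√M_NO)
= (0.750/√4.00) / (0.750/√4.00 + 2.06/√30.01) = 0.3750/(0.3750 + 0.3760) = 0.499.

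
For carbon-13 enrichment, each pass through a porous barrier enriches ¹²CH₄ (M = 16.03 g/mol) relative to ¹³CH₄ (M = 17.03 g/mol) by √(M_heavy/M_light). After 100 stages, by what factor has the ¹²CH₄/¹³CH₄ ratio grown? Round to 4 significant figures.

20.61

The single-stage factor is √(M_heavy/M_light), so 100 stages give [√(17.03/16.03)]^100 = (17.03/16.03)^(100/2).
= 1.06238^50 = 20.61.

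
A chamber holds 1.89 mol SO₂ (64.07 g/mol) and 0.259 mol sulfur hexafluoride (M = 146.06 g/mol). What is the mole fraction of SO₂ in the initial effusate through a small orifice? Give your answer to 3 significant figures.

0.917

The effusion rate of species i is ∝ p_i/√M_i ∝ n_i/√M_i.
x_SO₂(eff) = (n_SO₂/√M_SO₂) / (n_SO₂/√M_SO₂ + n_SF₆/√M_SF₆)
= (1.89/√64.07) / (1.89/√64.07 + 0.259/√146.06) = 0.2361/(0.2361 + 0.02143) = 0.917.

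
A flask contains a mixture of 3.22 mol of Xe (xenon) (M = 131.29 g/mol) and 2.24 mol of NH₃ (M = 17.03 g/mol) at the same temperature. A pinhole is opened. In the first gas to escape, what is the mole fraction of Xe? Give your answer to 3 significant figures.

Each component's effusion rate ∝ (its partial pressure)·(1/√M) ∝ n_i/√M_i.
Mole fraction of Xe in the effusate = (n_Xe/√M_Xe) / (n_Xe/√M_Xe + n_NH₃/√M_NH₃)
= (3.22/√131.29) / (3.22/√131.29 + 2.24/√17.03) = 0.2810/(0.2810 + 0.5428) = 0.341.

0.341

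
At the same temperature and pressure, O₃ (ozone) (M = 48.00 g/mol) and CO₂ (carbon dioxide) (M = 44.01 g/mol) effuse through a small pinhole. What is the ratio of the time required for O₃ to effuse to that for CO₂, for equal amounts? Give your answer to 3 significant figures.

Using Graham's law: t_O₃/t_CO₂ = √(M_O₃/M_CO₂) = √(48.00/44.01) = √1.091 = 1.04.

1.04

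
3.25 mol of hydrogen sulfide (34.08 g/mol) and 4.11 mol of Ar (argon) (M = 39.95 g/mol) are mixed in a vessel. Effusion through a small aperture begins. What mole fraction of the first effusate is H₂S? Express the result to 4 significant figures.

Rate_i ∝ x_i/√M_i (Graham's law weighted by mole fraction), so the effusate composition follows n_i/√M_i.
Mole fraction of H₂S in the effusate = (n_H₂S/√M_H₂S) / (n_H₂S/√M_H₂S + n_Ar/√M_Ar)
= (3.25/√34.08) / (3.25/√34.08 + 4.11/√39.95) = 0.5567/(0.5567 + 0.6503) = 0.4613.

0.4613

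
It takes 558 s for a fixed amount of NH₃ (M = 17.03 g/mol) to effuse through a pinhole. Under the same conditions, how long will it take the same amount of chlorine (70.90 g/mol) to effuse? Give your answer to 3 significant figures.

1140 s

Since effusion rate ∝ 1/√M, t_Cl₂/t_NH₃ = √(M_Cl₂/M_NH₃) = √(70.90/17.03) = √4.163 = 2.040.
So the time for Cl₂ is 558 × 2.040 = 1140 s.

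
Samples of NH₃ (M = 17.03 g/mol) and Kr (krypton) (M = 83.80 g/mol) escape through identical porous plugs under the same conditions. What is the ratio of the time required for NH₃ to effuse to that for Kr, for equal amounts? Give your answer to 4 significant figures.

0.4508

Graham's law gives t_NH₃/t_Kr = √(M_NH₃/M_Kr) = √(17.03/83.80) = √0.2032 = 0.4508.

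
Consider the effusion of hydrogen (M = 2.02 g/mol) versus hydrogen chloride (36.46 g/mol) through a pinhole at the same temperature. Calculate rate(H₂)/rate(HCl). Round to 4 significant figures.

From Graham's law, rate_H₂/rate_HCl = √(M_HCl/M_H₂) = √(36.46/2.02) = √18.05 = 4.248.

4.248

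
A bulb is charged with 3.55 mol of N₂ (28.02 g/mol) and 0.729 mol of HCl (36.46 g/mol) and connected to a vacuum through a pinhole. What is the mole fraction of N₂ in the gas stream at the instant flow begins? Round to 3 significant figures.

Effusion rate of each component ∝ n_i/√M_i (partial pressure × 1/√M).
So x_N₂ in the escaping gas = (n_N₂/√M_N₂) / Σ(n_i/√M_i)
= (3.55/√28.02) / (3.55/√28.02 + 0.729/√36.46) = 0.6706/(0.6706 + 0.1207) = 0.847.

0.847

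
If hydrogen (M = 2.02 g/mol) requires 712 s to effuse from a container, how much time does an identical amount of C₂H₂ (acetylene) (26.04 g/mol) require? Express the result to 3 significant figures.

2560 s

From Graham's law, t_C₂H₂/t_H₂ = √(M_C₂H₂/M_H₂) = √(26.04/2.02) = √12.89 = 3.590.
So the time for C₂H₂ is 712 × 3.590 = 2560 s.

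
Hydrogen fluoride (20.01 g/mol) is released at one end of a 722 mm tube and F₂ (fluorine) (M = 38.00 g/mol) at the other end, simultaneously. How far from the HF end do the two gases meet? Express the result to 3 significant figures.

418 mm

Distances travelled in equal time are proportional to diffusion rates, so d_HF/d_F₂ = √(M_F₂/M_HF) = √(38.00/20.01) = 1.378.
With d_HF + d_F₂ = 722 mm, d_F₂ = 722/(1 + 1.378) = 303.6 mm.
d_HF = 722 − 303.6 = 418 mm.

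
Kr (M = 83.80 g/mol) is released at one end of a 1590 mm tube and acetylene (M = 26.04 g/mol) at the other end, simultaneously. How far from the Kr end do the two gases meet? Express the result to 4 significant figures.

Graham's law gives d_Kr/d_C₂H₂ = rate_Kr/rate_C₂H₂ = √(M_C₂H₂/M_Kr) = √(26.04/83.80) = 0.5574.
With d_Kr + d_C₂H₂ = 1590 mm, d_C₂H₂ = 1590/(1 + 0.5574) = 1021 mm.
d_Kr = 1590 − 1021 = 569.1 mm.

569.1 mm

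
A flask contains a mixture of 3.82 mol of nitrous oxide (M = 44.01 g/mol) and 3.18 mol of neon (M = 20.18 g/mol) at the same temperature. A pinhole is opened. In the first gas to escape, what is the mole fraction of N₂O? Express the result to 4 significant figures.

0.4486

Each component's effusion rate ∝ (its partial pressure)·(1/√M) ∝ n_i/√M_i.
Mole fraction of N₂O in the effusate = (n_N₂O/√M_N₂O) / (n_N₂O/√M_N₂O + n_Ne/√M_Ne)
= (3.82/√44.01) / (3.82/√44.01 + 3.18/√20.18) = 0.5758/(0.5758 + 0.7079) = 0.4486.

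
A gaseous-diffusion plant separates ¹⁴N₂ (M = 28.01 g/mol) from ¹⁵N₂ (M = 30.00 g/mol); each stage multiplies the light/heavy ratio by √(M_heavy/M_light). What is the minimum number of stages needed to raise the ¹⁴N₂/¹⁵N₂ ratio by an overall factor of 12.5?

With α = √(30.00/28.01) per stage, ln α = ½ ln(1.07105) = 0.03432.
Need α^N ≥ 12.5 ⇒ N ≥ ln(12.5) / ln α = 2.526 / 0.03432 = 73.60.
Rounding up, N = 74 stages.

74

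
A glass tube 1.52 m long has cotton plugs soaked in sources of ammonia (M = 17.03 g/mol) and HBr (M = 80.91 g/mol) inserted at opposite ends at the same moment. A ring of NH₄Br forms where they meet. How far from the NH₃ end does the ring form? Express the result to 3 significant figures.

Graham's law gives d_NH₃/d_HBr = rate_NH₃/rate_HBr = √(M_HBr/M_NH₃) = √(80.91/17.03) = 2.180.
With d_NH₃ + d_HBr = 1.52 m, d_HBr = 1.52/(1 + 2.180) = 0.4780 m.
d_NH₃ = 1.52 − 0.4780 = 1.04 m.

1.04 m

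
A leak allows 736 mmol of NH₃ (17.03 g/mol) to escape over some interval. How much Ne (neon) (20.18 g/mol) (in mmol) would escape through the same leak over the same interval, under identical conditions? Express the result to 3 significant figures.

676 mmol

Graham's law gives rate_Ne/rate_NH₃ = √(M_NH₃/M_Ne) = √(17.03/20.18) = √0.8439 = 0.9186.
So the amount for Ne is 736 × 0.9186 = 676 mmol.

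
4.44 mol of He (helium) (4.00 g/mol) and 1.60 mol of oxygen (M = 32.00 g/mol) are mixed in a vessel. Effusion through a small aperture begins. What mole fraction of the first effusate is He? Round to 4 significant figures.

Each component's effusion rate ∝ (its partial pressure)·(1/√M) ∝ n_i/√M_i.
x_He(eff) = (n_He/√M_He) / (n_He/√M_He + n_O₂/√M_O₂)
= (4.44/√4.00) / (4.44/√4.00 + 1.60/√32.00) = 2.220/(2.220 + 0.2828) = 0.8870.

0.8870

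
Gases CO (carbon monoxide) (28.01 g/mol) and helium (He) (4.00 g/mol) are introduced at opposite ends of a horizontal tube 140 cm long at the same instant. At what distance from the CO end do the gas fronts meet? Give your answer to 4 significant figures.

38.40 cm

Graham's law gives d_CO/d_He = rate_CO/rate_He = √(M_He/M_CO) = √(4.00/28.01) = 0.3779.
With d_CO + d_He = 140 cm, d_He = 140/(1 + 0.3779) = 101.6 cm.
d_CO = 140 − 101.6 = 38.40 cm.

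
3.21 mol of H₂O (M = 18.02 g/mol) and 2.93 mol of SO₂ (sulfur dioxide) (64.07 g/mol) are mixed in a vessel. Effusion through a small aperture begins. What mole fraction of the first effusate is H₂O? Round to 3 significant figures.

Each component's effusion rate ∝ (its partial pressure)·(1/√M) ∝ n_i/√M_i.
Mole fraction of H₂O in the effusate = (n_H₂O/√M_H₂O) / (n_H₂O/√M_H₂O + n_SO₂/√M_SO₂)
= (3.21/√18.02) / (3.21/√18.02 + 2.93/√64.07) = 0.7562/(0.7562 + 0.3660) = 0.674.

0.674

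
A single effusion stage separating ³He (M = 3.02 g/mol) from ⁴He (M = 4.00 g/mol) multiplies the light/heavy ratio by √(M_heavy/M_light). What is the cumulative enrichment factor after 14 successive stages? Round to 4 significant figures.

7.151

After 14 stages the ratio has grown by (√(4.00/3.02))^14 = (4.00/3.02)^(14/2).
= 1.32450^7 = 7.151.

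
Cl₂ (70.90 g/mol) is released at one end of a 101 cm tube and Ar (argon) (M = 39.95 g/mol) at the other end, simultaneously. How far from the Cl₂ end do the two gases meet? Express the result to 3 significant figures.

In equal time, each gas travels a distance ∝ its rate ∝ 1/√M, so d_Cl₂/d_Ar = √(M_Ar/M_Cl₂) = √(39.95/70.90) = 0.7506.
With d_Cl₂ + d_Ar = 101 cm, d_Ar = 101/(1 + 0.7506) = 57.69 cm.
d_Cl₂ = 101 − 57.69 = 43.3 cm.

43.3 cm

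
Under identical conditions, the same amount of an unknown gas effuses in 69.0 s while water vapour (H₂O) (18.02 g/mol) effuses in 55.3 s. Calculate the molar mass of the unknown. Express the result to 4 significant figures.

By Graham's law, t_X/t_H₂O = √(M_X/M_H₂O).
69.0/55.3 = 1.248 = √(M_X/18.02)
M_X = 18.02 × 1.248² = 18.02 × 1.557 = 28.05 g/mol

28.05 g/mol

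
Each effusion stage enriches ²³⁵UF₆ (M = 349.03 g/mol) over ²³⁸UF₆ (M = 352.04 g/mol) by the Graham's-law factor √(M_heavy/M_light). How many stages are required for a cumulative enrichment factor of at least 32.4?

With α = √(352.04/349.03) per stage, ln α = ½ ln(1.00862) = 0.004293.
Need α^N ≥ 32.4 ⇒ N ≥ ln(32.4) / ln α = 3.478 / 0.004293 = 810.11.
So at least 811 stages are needed.

811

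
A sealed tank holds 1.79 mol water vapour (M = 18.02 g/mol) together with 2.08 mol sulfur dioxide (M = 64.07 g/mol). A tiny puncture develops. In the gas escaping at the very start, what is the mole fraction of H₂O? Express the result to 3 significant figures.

Each component's effusion rate ∝ (its partial pressure)·(1/√M) ∝ n_i/√M_i.
Mole fraction of H₂O in the effusate = (n_H₂O/√M_H₂O) / (n_H₂O/√M_H₂O + n_SO₂/√M_SO₂)
= (1.79/√18.02) / (1.79/√18.02 + 2.08/√64.07) = 0.4217/(0.4217 + 0.2599) = 0.619.

0.619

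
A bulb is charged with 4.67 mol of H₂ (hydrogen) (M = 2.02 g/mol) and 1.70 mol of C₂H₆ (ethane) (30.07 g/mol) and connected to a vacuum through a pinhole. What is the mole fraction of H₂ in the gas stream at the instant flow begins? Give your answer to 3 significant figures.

0.914

The effusion rate of species i is ∝ p_i/√M_i ∝ n_i/√M_i.
x_H₂(eff) = (n_H₂/√M_H₂) / (n_H₂/√M_H₂ + n_C₂H₆/√M_C₂H₆)
= (4.67/√2.02) / (4.67/√2.02 + 1.70/√30.07) = 3.286/(3.286 + 0.3100) = 0.914.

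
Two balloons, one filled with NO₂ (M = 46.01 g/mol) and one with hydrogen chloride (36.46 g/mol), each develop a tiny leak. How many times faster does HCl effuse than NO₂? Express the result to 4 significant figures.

Since effusion rate ∝ 1/√M, rate_HCl/rate_NO₂ = √(M_NO₂/M_HCl) = √(46.01/36.46) = √1.262 = 1.123.

1.123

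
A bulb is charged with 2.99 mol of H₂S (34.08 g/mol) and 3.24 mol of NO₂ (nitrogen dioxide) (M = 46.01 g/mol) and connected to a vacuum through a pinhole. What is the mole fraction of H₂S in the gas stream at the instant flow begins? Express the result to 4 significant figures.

0.5174

Rate_i ∝ x_i/√M_i (Graham's law weighted by mole fraction), so the effusate composition follows n_i/√M_i.
x_H₂S(eff) = (n_H₂S/√M_H₂S) / (n_H₂S/√M_H₂S + n_NO₂/√M_NO₂)
= (2.99/√34.08) / (2.99/√34.08 + 3.24/√46.01) = 0.5122/(0.5122 + 0.4777) = 0.5174.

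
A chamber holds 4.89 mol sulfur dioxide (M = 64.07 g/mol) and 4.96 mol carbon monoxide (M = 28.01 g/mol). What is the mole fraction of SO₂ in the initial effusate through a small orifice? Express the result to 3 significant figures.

0.395

The effusion rate of species i is ∝ p_i/√M_i ∝ n_i/√M_i.
Mole fraction of SO₂ in the effusate = (n_SO₂/√M_SO₂) / (n_SO₂/√M_SO₂ + n_CO/√M_CO)
= (4.89/√64.07) / (4.89/√64.07 + 4.96/√28.01) = 0.6109/(0.6109 + 0.9372) = 0.395.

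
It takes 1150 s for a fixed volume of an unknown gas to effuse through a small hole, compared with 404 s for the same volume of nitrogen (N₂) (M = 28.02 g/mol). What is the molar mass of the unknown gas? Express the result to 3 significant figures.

Using Graham's law: t_X/t_N₂ = √(M_X/M_N₂).
1150/404 = 2.847 = √(M_X/28.02)
M_X = 28.02 × 2.847² = 28.02 × 8.103 = 227 g/mol

227 g/mol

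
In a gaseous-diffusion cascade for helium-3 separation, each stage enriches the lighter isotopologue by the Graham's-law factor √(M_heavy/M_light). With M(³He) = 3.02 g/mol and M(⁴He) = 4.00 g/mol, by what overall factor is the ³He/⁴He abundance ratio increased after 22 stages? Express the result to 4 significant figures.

Each stage multiplies the ratio by α = √(4.00/3.02), so after 22 stages the overall factor is α^22 = (4.00/3.02)^(22/2).
= 1.32450^11 = 22.01.

22.01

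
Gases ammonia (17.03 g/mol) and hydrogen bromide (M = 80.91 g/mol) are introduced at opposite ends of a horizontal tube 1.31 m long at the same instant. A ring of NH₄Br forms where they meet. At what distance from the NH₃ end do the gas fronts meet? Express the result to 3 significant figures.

0.898 m

The fronts meet when d_NH₃ + d_HBr = L with d_NH₃/d_HBr = √(M_HBr/M_NH₃) (Graham's law). Here √(M_HBr/M_NH₃) = √(80.91/17.03) = 2.180.
With d_NH₃ + d_HBr = 1.31 m, d_HBr = 1.31/(1 + 2.180) = 0.4120 m.
d_NH₃ = 1.31 − 0.4120 = 0.898 m.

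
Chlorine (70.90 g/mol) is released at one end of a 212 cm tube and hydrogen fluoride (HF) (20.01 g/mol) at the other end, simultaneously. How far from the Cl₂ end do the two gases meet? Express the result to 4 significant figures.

The fronts meet when d_Cl₂ + d_HF = L with d_Cl₂/d_HF = √(M_HF/M_Cl₂) (Graham's law). Here √(M_HF/M_Cl₂) = √(20.01/70.90) = 0.5313.
With d_Cl₂ + d_HF = 212 cm, d_HF = 212/(1 + 0.5313) = 138.4 cm.
d_Cl₂ = 212 − 138.4 = 73.55 cm.

73.55 cm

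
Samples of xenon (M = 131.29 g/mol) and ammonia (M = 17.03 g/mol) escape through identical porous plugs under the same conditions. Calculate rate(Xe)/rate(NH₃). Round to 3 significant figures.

Using Graham's law: rate_Xe/rate_NH₃ = √(M_NH₃/M_Xe) = √(17.03/131.29) = √0.1297 = 0.360.

0.360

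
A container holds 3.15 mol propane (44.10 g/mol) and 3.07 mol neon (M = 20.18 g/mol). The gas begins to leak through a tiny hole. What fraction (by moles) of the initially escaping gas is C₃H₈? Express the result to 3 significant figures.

Rate_i ∝ x_i/√M_i (Graham's law weighted by mole fraction), so the effusate composition follows n_i/√M_i.
x_C₃H₈(eff) = (n_C₃H₈/√M_C₃H₈) / (n_C₃H₈/√M_C₃H₈ + n_Ne/√M_Ne)
= (3.15/√44.10) / (3.15/√44.10 + 3.07/√20.18) = 0.4743/(0.4743 + 0.6834) = 0.410.

0.410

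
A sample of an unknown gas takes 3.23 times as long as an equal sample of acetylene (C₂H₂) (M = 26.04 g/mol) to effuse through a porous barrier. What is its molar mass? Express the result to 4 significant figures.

271.7 g/mol

From Graham's law, t_X/t_C₂H₂ = √(M_X/M_C₂H₂).
3.23 = √(M_X/26.04)
M_X = 26.04 × 3.23² = 26.04 × 10.43 = 271.7 g/mol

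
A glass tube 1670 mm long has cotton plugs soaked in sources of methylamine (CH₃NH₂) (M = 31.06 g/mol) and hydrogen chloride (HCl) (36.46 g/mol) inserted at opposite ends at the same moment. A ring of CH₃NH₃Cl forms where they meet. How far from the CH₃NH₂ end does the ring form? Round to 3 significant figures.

868 mm

In equal time, each gas travels a distance ∝ its rate ∝ 1/√M, so d_CH₃NH₂/d_HCl = √(M_HCl/M_CH₃NH₂) = √(36.46/31.06) = 1.083.
With d_CH₃NH₂ + d_HCl = 1670 mm, d_HCl = 1670/(1 + 1.083) = 801.6 mm.
d_CH₃NH₂ = 1670 − 801.6 = 868 mm.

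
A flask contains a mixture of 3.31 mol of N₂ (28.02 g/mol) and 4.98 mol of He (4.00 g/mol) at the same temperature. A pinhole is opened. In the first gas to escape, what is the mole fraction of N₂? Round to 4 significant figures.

Rate_i ∝ x_i/√M_i (Graham's law weighted by mole fraction), so the effusate composition follows n_i/√M_i.
x_N₂(eff) = (n_N₂/√M_N₂) / (n_N₂/√M_N₂ + n_He/√M_He)
= (3.31/√28.02) / (3.31/√28.02 + 4.98/√4.00) = 0.6253/(0.6253 + 2.490) = 0.2007.

0.2007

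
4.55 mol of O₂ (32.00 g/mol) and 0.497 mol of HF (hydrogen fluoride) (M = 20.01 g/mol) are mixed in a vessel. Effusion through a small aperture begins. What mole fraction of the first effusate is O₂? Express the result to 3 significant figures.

0.879

Each component's effusion rate ∝ (its partial pressure)·(1/√M) ∝ n_i/√M_i.
So x_O₂ in the escaping gas = (n_O₂/√M_O₂) / Σ(n_i/√M_i)
= (4.55/√32.00) / (4.55/√32.00 + 0.497/√20.01) = 0.8043/(0.8043 + 0.1111) = 0.879.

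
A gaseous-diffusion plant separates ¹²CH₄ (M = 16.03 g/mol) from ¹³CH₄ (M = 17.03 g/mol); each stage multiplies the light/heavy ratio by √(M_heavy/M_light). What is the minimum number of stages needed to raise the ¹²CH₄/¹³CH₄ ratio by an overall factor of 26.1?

Per stage α = (17.03/16.03)^(1/2) = 1.06238^0.5, giving ln α = 0.03026.
Need α^N ≥ 26.1 ⇒ N ≥ ln(26.1) / ln α = 3.262 / 0.03026 = 107.81.
Minimum whole number of stages: N = 108.

108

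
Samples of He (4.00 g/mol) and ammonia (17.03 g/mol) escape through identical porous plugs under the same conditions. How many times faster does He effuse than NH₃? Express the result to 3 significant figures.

From Graham's law, rate_He/rate_NH₃ = √(M_NH₃/M_He) = √(17.03/4.00) = √4.258 = 2.06.

2.06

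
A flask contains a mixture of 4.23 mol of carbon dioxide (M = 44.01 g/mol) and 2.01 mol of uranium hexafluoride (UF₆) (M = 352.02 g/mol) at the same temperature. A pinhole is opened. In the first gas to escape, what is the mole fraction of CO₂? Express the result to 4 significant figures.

0.8562

Effusion rate of each component ∝ n_i/√M_i (partial pressure × 1/√M).
So x_CO₂ in the escaping gas = (n_CO₂/√M_CO₂) / Σ(n_i/√M_i)
= (4.23/√44.01) / (4.23/√44.01 + 2.01/√352.02) = 0.6376/(0.6376 + 0.1071) = 0.8562.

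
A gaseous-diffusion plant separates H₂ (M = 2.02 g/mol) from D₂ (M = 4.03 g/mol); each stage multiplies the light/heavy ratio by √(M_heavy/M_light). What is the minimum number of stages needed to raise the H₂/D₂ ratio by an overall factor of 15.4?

Per stage α = (4.03/2.02)^(1/2) = 1.99505^0.5, giving ln α = 0.3453.
Need α^N ≥ 15.4 ⇒ N ≥ ln(15.4) / ln α = 2.734 / 0.3453 = 7.92.
So at least 8 stages are needed.

8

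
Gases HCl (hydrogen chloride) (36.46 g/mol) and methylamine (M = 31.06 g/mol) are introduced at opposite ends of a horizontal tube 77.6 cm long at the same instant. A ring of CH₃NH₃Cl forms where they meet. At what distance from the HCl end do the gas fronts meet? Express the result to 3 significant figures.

The fronts meet when d_HCl + d_CH₃NH₂ = L with d_HCl/d_CH₃NH₂ = √(M_CH₃NH₂/M_HCl) (Graham's law). Here √(M_CH₃NH₂/M_HCl) = √(31.06/36.46) = 0.9230.
With d_HCl + d_CH₃NH₂ = 77.6 cm, d_CH₃NH₂ = 77.6/(1 + 0.9230) = 40.35 cm.
d_HCl = 77.6 − 40.35 = 37.2 cm.

37.2 cm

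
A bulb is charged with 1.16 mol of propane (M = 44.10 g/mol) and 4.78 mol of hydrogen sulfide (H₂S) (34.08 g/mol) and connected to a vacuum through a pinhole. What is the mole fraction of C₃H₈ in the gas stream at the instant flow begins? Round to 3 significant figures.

Each component's effusion rate ∝ (its partial pressure)·(1/√M) ∝ n_i/√M_i.
x_C₃H₈(eff) = (n_C₃H₈/√M_C₃H₈) / (n_C₃H₈/√M_C₃H₈ + n_H₂S/√M_H₂S)
= (1.16/√44.10) / (1.16/√44.10 + 4.78/√34.08) = 0.1747/(0.1747 + 0.8188) = 0.176.

0.176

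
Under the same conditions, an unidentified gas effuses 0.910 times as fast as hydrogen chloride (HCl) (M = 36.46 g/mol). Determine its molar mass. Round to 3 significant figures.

From Graham's law, rate_X/rate_HCl = √(M_HCl/M_X).
0.910 = √(36.46/M_X)
M_X = 36.46 / 0.910² = 36.46 / 0.8281 = 44.0 g/mol

44.0 g/mol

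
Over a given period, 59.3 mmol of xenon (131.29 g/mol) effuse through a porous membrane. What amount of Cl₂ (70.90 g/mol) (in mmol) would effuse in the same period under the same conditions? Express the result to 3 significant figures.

Using Graham's law: rate_Cl₂/rate_Xe = √(M_Xe/M_Cl₂) = √(131.29/70.90) = √1.852 = 1.361.
So the amount for Cl₂ is 59.3 × 1.361 = 80.7 mmol.

80.7 mmol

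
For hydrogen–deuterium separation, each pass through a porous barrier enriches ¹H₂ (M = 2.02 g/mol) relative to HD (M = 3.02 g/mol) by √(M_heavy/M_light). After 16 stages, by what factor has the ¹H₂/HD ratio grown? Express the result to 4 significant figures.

24.96

Overall factor = α^16 with α = √(3.02/2.02), i.e. (3.02/2.02)^(16/2).
= 1.49505^8 = 24.96.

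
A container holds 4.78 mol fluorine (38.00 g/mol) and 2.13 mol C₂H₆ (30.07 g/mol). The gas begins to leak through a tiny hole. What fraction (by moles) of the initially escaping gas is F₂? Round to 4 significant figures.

0.6663

Rate_i ∝ x_i/√M_i (Graham's law weighted by mole fraction), so the effusate composition follows n_i/√M_i.
Mole fraction of F₂ in the effusate = (n_F₂/√M_F₂) / (n_F₂/√M_F₂ + n_C₂H₆/√M_C₂H₆)
= (4.78/√38.00) / (4.78/√38.00 + 2.13/√30.07) = 0.7754/(0.7754 + 0.3884) = 0.6663.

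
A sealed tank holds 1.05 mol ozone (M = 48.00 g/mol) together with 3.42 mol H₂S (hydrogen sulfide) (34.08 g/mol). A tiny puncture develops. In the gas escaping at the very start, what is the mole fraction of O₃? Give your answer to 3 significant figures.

0.206

Effusion rate of each component ∝ n_i/√M_i (partial pressure × 1/√M).
So x_O₃ in the escaping gas = (n_O₃/√M_O₃) / Σ(n_i/√M_i)
= (1.05/√48.00) / (1.05/√48.00 + 3.42/√34.08) = 0.1516/(0.1516 + 0.5858) = 0.206.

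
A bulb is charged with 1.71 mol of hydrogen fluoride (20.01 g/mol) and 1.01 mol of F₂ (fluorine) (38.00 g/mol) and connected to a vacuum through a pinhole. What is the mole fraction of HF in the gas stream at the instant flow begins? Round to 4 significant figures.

0.7000

The effusion rate of species i is ∝ p_i/√M_i ∝ n_i/√M_i.
Mole fraction of HF in the effusate = (n_HF/√M_HF) / (n_HF/√M_HF + n_F₂/√M_F₂)
= (1.71/√20.01) / (1.71/√20.01 + 1.01/√38.00) = 0.3823/(0.3823 + 0.1638) = 0.7000.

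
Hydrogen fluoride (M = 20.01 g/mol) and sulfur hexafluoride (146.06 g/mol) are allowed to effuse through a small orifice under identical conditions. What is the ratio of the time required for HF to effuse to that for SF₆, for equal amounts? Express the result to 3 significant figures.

0.370

From Graham's law, t_HF/t_SF₆ = √(M_HF/M_SF₆) = √(20.01/146.06) = √0.1370 = 0.370.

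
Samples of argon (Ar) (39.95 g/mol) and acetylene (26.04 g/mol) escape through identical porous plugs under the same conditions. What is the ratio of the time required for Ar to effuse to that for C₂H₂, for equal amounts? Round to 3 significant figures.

Since effusion rate ∝ 1/√M, t_Ar/t_C₂H₂ = √(M_Ar/M_C₂H₂) = √(39.95/26.04) = √1.534 = 1.24.

1.24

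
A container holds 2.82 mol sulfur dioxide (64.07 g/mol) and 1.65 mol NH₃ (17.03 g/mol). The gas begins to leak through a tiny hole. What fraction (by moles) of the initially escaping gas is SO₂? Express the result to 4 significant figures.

0.4684

Each component's effusion rate ∝ (its partial pressure)·(1/√M) ∝ n_i/√M_i.
Mole fraction of SO₂ in the effusate = (n_SO₂/√M_SO₂) / (n_SO₂/√M_SO₂ + n_NH₃/√M_NH₃)
= (2.82/√64.07) / (2.82/√64.07 + 1.65/√17.03) = 0.3523/(0.3523 + 0.3998) = 0.4684.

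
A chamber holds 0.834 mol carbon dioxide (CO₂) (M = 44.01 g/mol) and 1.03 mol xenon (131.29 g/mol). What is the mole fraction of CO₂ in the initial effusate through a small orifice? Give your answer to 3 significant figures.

0.583

Each component's effusion rate ∝ (its partial pressure)·(1/√M) ∝ n_i/√M_i.
Mole fraction of CO₂ in the effusate = (n_CO₂/√M_CO₂) / (n_CO₂/√M_CO₂ + n_Xe/√M_Xe)
= (0.834/√44.01) / (0.834/√44.01 + 1.03/√131.29) = 0.1257/(0.1257 + 0.08989) = 0.583.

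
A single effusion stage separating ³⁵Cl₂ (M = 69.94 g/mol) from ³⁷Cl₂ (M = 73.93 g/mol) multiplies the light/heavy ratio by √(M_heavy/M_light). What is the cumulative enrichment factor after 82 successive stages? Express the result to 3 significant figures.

9.73

The single-stage factor is √(M_heavy/M_light), so 82 stages give [√(73.93/69.94)]^82 = (73.93/69.94)^(82/2).
= 1.05705^41 = 9.73.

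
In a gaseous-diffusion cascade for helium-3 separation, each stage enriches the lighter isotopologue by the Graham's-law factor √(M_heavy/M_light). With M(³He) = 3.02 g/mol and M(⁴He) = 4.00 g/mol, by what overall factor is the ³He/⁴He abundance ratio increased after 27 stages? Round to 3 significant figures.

44.4

The single-stage factor is √(M_heavy/M_light), so 27 stages give [√(4.00/3.02)]^27 = (4.00/3.02)^(27/2).
= 1.32450^(27/2) = 44.4.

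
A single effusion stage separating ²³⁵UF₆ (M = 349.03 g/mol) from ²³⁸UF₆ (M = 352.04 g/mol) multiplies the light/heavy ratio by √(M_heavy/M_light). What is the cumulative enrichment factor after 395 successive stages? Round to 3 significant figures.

5.45

Each stage multiplies the ratio by α = √(352.04/349.03), so after 395 stages the overall factor is α^395 = (352.04/349.03)^(395/2).
= 1.00862^(395/2) = 5.45.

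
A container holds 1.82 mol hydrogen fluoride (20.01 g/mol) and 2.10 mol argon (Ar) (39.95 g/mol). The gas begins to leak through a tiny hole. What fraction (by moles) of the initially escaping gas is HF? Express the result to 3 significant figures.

0.550

Effusion rate of each component ∝ n_i/√M_i (partial pressure × 1/√M).
x_HF(eff) = (n_HF/√M_HF) / (n_HF/√M_HF + n_Ar/√M_Ar)
= (1.82/√20.01) / (1.82/√20.01 + 2.10/√39.95) = 0.4069/(0.4069 + 0.3322) = 0.550.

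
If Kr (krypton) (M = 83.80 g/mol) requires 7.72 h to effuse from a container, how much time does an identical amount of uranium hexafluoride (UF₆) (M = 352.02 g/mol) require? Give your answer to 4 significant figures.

15.82 h

Since effusion rate ∝ 1/√M, t_UF₆/t_Kr = √(M_UF₆/M_Kr) = √(352.02/83.80) = √4.201 = 2.050.
So the time for UF₆ is 7.72 × 2.050 = 15.82 h.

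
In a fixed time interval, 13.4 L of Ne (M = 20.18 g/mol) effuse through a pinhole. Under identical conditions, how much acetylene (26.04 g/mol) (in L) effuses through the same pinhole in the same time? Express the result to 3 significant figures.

11.8 L

Since effusion rate ∝ 1/√M, rate_C₂H₂/rate_Ne = √(M_Ne/M_C₂H₂) = √(20.18/26.04) = √0.7750 = 0.8803.
So the volume for C₂H₂ is 13.4 × 0.8803 = 11.8 L.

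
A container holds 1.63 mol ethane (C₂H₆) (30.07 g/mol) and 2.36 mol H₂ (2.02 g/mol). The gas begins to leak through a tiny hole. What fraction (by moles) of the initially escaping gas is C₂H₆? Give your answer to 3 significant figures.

0.152

Each component's effusion rate ∝ (its partial pressure)·(1/√M) ∝ n_i/√M_i.
Mole fraction of C₂H₆ in the effusate = (n_C₂H₆/√M_C₂H₆) / (n_C₂H₆/√M_C₂H₆ + n_H₂/√M_H₂)
= (1.63/√30.07) / (1.63/√30.07 + 2.36/√2.02) = 0.2972/(0.2972 + 1.660) = 0.152.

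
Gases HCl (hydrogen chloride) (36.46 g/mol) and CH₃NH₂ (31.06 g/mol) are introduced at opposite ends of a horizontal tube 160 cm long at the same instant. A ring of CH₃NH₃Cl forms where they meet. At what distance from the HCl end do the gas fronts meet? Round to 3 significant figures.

Distances travelled in equal time are proportional to diffusion rates, so d_HCl/d_CH₃NH₂ = √(M_CH₃NH₂/M_HCl) = √(31.06/36.46) = 0.9230.
With d_HCl + d_CH₃NH₂ = 160 cm, d_CH₃NH₂ = 160/(1 + 0.9230) = 83.20 cm.
d_HCl = 160 − 83.20 = 76.8 cm.

76.8 cm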